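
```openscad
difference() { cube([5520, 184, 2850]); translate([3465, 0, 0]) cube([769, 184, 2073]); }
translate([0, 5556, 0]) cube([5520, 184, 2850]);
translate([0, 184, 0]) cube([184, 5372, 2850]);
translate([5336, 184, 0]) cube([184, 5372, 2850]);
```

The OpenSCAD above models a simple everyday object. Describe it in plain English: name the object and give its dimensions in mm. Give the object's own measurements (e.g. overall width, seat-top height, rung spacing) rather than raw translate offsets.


A single room: four walls, each 2850 mm tall and 184 mm thick, enclosing an outside footprint 5520×5740 mm (x × y), no floor or roof. The front and back walls (−y and +y sides) run the full x-width; the side walls fit between their inner faces. A door opening 769 mm wide and 2073 mm tall is cut through the front wall from the floor up, its −x edge 3465 mm from the wall's −x end.


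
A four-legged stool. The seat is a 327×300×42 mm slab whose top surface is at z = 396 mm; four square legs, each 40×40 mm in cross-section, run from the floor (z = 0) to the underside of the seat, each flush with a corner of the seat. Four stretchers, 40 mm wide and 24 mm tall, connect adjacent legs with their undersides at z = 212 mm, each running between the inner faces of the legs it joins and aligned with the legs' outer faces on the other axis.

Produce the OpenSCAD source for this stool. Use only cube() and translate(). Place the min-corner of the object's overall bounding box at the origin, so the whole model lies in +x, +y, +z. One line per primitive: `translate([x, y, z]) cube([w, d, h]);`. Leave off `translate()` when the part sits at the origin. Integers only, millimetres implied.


translate([0, 0, 354]) cube([327, 300, 42]);
cube([40, 40, 354]);
translate([287, 0, 0]) cube([40, 40, 354]);
translate([0, 260, 0]) cube([40, 40, 354]);
translate([287, 260, 0]) cube([40, 40, 354]);
translate([40, 0, 212]) cube([247, 40, 24]);
translate([40, 260, 212]) cube([247, 40, 24]);
translate([0, 40, 212]) cube([40, 220, 24]);
translate([287, 40, 212]) cube([40, 220, 24]);


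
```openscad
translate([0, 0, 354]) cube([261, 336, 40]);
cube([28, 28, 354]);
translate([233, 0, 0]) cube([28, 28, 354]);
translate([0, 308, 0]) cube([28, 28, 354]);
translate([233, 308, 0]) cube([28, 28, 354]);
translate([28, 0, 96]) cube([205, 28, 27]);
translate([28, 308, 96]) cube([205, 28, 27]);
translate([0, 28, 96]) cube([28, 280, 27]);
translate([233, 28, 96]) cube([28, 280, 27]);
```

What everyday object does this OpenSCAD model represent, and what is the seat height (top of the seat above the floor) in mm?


A stool. The seat height is 394 mm.

A 261×336×40 slab at z = 354 on four corner posts — a stool. The seat top is 354 + 40 = 394 mm.


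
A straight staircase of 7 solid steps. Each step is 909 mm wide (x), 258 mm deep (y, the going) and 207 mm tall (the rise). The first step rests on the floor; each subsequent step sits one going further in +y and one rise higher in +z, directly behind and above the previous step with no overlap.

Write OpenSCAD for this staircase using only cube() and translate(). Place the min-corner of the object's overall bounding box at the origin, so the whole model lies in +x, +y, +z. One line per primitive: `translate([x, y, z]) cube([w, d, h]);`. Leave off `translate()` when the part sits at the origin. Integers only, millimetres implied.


cube([909, 258, 207]);
translate([0, 258, 207]) cube([909, 258, 207]);
translate([0, 516, 414]) cube([909, 258, 207]);
translate([0, 774, 621]) cube([909, 258, 207]);
translate([0, 1032, 828]) cube([909, 258, 207]);
translate([0, 1290, 1035]) cube([909, 258, 207]);
translate([0, 1548, 1242]) cube([909, 258, 207]);


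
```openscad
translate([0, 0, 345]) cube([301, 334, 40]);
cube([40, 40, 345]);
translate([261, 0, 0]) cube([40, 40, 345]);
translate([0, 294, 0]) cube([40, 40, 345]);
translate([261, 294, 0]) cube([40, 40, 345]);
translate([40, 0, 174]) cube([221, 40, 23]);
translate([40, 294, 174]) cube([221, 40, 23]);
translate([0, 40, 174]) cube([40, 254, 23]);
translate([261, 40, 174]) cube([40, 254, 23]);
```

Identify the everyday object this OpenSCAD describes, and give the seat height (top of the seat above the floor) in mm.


A stool. The seat height is 385 mm.

A 301×334×40 slab at z = 345 on four corner posts — a stool. The seat top is 345 + 40 = 385 mm.


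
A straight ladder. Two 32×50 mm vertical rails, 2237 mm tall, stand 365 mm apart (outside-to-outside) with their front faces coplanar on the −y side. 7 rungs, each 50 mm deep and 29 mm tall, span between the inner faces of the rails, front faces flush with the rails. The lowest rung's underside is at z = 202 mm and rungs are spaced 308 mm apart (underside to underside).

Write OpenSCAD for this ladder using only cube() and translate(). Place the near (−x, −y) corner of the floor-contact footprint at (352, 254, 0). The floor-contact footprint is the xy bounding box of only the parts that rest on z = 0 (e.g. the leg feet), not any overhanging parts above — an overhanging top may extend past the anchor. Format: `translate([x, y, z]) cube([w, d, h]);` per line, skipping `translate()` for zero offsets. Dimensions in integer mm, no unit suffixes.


// rung span = 365 - 2*32 = 301
// rung[k] z = 202 + k*308
translate([352, 254, 0]) cube([32, 50, 2237]);
translate([685, 254, 0]) cube([32, 50, 2237]);
translate([384, 254, 202]) cube([301, 50, 29]);
translate([384, 254, 510]) cube([301, 50, 29]);
translate([384, 254, 818]) cube([301, 50, 29]);
translate([384, 254, 1126]) cube([301, 50, 29]);
translate([384, 254, 1434]) cube([301, 50, 29]);
translate([384, 254, 1742]) cube([301, 50, 29]);
translate([384, 254, 2050]) cube([301, 50, 29]);


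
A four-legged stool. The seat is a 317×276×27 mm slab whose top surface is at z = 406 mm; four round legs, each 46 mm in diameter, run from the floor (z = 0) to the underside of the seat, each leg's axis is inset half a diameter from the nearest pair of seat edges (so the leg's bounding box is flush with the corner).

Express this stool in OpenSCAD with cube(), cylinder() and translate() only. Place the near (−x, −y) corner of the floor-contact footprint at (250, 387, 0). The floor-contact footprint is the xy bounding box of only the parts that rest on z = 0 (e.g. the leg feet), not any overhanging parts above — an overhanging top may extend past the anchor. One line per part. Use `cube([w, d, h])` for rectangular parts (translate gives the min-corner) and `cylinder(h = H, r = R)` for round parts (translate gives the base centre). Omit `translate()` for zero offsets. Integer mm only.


// leg_h = 406 - 27 = 379
translate([250, 387, 379]) cube([317, 276, 27]);
translate([273, 410, 0]) cylinder(h = 379, r = 23);
translate([544, 410, 0]) cylinder(h = 379, r = 23);
translate([273, 640, 0]) cylinder(h = 379, r = 23);
translate([544, 640, 0]) cylinder(h = 379, r = 23);


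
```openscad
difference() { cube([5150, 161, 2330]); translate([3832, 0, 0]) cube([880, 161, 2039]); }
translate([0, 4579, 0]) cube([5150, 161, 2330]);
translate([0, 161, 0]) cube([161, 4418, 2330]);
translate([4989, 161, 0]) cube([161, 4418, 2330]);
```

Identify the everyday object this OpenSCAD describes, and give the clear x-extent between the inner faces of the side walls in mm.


A single room. The interior width is 4828 mm.

Four walls enclosing a rectangle with a door in the front wall — a room. Outside width 5150 minus two 161 mm walls gives 4828 mm.


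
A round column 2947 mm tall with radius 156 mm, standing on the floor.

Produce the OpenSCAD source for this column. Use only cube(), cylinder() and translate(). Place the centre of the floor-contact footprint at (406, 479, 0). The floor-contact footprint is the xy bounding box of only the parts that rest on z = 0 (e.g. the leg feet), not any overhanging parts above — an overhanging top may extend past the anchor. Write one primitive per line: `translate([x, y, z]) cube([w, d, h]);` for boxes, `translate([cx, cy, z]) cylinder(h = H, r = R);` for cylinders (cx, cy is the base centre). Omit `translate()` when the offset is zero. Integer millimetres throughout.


translate([406, 479, 0]) cylinder(h = 2947, r = 156);


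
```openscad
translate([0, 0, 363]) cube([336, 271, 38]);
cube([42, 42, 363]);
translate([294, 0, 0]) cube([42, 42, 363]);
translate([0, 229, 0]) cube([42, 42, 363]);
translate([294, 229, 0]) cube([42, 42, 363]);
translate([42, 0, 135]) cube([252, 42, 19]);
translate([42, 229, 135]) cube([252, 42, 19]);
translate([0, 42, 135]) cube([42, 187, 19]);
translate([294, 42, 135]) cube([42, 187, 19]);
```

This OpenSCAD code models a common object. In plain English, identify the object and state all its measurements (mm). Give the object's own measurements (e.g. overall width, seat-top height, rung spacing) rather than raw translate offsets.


A four-legged stool. The seat is a 336×271×38 mm slab whose top surface is at z = 401 mm; four square legs, each 42×42 mm in cross-section, run from the floor (z = 0) to the underside of the seat, each flush with a corner of the seat. Four stretchers, 42 mm wide and 19 mm tall, connect adjacent legs with their undersides at z = 135 mm, each running between the inner faces of the legs it joins and aligned with the legs' outer faces on the other axis.


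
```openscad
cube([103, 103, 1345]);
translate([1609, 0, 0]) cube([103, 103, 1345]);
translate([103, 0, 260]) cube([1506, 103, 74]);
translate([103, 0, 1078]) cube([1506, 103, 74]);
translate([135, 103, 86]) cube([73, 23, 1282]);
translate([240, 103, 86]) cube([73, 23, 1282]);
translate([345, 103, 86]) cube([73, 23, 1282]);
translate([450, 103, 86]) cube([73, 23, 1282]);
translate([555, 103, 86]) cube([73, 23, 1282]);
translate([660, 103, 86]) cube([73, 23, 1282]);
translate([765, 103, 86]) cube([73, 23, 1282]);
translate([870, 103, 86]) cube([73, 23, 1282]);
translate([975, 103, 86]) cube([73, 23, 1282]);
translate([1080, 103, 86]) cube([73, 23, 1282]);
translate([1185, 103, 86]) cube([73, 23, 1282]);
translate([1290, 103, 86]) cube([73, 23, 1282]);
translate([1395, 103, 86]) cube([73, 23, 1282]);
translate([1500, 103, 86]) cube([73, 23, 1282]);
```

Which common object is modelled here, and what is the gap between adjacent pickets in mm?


A fence section. The picket gap is 32 mm.

Two posts, two rails, 14 pickets — a fence section. Span 1506 mm holds 14 pickets of 73 mm with 15 equal gaps: ⌊(1506 − 14·73) / 15⌋ = 32 mm.


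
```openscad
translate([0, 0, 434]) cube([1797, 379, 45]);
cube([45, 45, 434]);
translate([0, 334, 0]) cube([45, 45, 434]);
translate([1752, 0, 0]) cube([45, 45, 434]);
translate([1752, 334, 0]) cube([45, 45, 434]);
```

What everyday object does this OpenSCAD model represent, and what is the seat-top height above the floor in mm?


A bench. The seat-top height is 479 mm.

A long slab on four corner posts — a bench. The slab sits at z = 434 with thickness 45, so the top is 434 + 45 = 479 mm.


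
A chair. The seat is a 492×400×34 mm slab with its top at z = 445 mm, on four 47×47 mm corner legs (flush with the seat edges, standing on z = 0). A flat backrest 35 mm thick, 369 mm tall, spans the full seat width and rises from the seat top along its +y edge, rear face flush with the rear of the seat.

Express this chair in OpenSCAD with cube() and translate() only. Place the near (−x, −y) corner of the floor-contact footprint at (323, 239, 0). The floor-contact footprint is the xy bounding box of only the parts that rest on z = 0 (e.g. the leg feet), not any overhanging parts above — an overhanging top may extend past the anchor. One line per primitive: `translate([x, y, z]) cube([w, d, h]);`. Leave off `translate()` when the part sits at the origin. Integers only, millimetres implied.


translate([323, 239, 411]) cube([492, 400, 34]);
translate([323, 239, 0]) cube([47, 47, 411]);
translate([768, 239, 0]) cube([47, 47, 411]);
translate([323, 592, 0]) cube([47, 47, 411]);
translate([768, 592, 0]) cube([47, 47, 411]);
translate([323, 604, 445]) cube([492, 35, 369]);


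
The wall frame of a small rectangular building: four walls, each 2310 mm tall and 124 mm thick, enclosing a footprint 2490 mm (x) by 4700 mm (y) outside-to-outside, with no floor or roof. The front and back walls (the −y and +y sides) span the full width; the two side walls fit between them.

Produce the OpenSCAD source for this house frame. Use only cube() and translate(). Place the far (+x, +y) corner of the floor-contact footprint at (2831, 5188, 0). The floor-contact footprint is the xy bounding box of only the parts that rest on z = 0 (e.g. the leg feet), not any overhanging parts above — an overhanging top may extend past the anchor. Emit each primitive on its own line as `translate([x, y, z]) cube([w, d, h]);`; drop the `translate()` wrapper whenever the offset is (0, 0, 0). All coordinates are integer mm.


translate([341, 488, 0]) cube([2490, 124, 2310]);
translate([341, 5064, 0]) cube([2490, 124, 2310]);
translate([341, 612, 0]) cube([124, 4452, 2310]);
translate([2707, 612, 0]) cube([124, 4452, 2310]);


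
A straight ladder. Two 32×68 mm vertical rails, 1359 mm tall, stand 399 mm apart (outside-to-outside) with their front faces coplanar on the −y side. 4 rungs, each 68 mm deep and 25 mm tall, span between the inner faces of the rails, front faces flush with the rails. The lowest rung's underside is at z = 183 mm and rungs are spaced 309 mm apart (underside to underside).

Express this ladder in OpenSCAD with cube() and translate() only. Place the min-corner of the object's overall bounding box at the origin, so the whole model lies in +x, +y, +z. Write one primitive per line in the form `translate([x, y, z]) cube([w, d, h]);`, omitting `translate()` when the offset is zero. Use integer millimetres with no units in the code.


// rung span = 399 - 2*32 = 335
// rung[k] z = 183 + k*309
cube([32, 68, 1359]);
translate([367, 0, 0]) cube([32, 68, 1359]);
translate([32, 0, 183]) cube([335, 68, 25]);
translate([32, 0, 492]) cube([335, 68, 25]);
translate([32, 0, 801]) cube([335, 68, 25]);
translate([32, 0, 1110]) cube([335, 68, 25]);


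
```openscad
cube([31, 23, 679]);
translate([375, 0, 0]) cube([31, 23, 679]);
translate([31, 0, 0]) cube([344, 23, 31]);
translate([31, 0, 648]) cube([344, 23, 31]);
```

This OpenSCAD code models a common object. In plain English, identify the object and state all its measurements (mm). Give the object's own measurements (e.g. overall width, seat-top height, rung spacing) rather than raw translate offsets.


A rectangular picture frame lying in the x–z plane (depth along y). The opening is 344 mm wide (x) by 617 mm tall (z), surrounded by a border 31 mm wide on all four sides. The frame is 23 mm deep and is made of two full-height vertical stiles with two horizontal rails fitted between them.


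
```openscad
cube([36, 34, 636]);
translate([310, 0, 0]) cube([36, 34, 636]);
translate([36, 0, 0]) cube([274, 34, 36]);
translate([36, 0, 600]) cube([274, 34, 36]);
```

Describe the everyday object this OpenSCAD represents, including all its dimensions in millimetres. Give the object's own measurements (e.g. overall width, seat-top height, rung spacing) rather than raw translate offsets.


A rectangular picture frame lying in the x–z plane (depth along y). The opening is 274 mm wide (x) by 564 mm tall (z), surrounded by a border 36 mm wide on all four sides. The frame is 34 mm deep and is made of two full-height vertical stiles with two horizontal rails fitted between them.


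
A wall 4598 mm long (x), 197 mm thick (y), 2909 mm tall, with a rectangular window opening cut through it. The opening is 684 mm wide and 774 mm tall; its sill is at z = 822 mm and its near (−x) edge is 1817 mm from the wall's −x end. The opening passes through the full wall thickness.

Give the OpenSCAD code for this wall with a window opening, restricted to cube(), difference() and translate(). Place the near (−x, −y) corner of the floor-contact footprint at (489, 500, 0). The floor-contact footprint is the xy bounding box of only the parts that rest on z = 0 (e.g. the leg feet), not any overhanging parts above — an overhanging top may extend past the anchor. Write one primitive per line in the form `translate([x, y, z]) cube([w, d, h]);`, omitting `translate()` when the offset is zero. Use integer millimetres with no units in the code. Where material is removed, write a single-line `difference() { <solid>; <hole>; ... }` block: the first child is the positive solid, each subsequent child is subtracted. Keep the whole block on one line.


difference() { translate([489, 500, 0]) cube([4598, 197, 2909]); translate([2306, 500, 822]) cube([684, 197, 774]); }


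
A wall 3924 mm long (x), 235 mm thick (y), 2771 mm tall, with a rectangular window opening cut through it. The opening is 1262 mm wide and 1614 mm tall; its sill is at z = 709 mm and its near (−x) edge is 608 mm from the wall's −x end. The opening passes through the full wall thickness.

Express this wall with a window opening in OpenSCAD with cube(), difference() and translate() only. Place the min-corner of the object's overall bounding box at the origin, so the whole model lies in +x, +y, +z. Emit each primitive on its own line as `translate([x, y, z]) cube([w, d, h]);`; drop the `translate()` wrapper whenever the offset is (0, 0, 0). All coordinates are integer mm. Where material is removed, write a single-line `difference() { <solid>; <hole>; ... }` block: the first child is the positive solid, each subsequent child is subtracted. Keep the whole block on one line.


difference() { cube([3924, 235, 2771]); translate([608, 0, 709]) cube([1262, 235, 1614]); }


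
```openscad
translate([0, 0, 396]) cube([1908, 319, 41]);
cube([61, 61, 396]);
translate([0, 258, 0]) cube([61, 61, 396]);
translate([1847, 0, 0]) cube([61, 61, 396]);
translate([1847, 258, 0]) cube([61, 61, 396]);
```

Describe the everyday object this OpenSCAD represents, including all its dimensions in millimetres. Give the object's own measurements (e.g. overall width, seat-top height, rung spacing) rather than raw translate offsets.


A long wooden bench with a 1908 mm (x) × 319 mm (y) seat, 41 mm thick, its top surface 437 mm above the floor. Four 61 mm square legs at the seat corners, flush with the edges, run from z = 0 to the seat underside.


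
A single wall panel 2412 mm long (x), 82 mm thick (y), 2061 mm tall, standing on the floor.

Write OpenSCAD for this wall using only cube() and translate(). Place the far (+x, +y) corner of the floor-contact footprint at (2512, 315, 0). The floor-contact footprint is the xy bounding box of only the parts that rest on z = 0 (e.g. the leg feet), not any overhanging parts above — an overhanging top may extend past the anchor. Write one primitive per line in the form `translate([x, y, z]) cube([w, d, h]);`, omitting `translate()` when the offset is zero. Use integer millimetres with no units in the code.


translate([100, 233, 0]) cube([2412, 82, 2061]);


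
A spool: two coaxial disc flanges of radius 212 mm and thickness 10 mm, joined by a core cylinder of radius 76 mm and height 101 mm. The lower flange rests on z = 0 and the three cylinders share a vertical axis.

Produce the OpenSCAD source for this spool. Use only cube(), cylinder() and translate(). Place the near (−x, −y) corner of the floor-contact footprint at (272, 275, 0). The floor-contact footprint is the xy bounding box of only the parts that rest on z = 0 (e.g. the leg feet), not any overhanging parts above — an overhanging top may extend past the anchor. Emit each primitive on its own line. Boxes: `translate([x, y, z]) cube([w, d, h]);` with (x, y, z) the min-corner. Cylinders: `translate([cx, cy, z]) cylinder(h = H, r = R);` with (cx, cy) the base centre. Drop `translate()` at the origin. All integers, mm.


translate([484, 487, 0]) cylinder(h = 10, r = 212);
translate([484, 487, 10]) cylinder(h = 101, r = 76);
translate([484, 487, 111]) cylinder(h = 10, r = 212);


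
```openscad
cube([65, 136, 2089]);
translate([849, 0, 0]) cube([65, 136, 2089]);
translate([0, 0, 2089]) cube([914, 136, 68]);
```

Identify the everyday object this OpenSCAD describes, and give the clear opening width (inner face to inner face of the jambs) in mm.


A door frame. The clear opening width is 784 mm.

Two 2089 mm tall posts with a header on top — a door frame. The left jamb is 65 mm wide at x = 0; the right jamb starts at x = 849. The clear opening is 849 − 65 = 784 mm.


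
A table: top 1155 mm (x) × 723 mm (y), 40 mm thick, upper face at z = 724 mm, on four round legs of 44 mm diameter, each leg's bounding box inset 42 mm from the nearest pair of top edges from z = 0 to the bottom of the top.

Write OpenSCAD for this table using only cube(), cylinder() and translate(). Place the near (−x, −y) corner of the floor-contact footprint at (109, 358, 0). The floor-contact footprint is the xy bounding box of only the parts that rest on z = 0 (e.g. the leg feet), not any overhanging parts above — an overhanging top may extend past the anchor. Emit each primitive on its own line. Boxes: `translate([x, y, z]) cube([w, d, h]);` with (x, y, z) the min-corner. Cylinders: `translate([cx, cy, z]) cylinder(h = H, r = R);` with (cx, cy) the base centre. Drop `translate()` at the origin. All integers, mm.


// leg_h = 724 - 40 = 684
translate([67, 316, 684]) cube([1155, 723, 40]);
translate([131, 380, 0]) cylinder(h = 684, r = 22);
translate([1158, 380, 0]) cylinder(h = 684, r = 22);
translate([131, 975, 0]) cylinder(h = 684, r = 22);
translate([1158, 975, 0]) cylinder(h = 684, r = 22);


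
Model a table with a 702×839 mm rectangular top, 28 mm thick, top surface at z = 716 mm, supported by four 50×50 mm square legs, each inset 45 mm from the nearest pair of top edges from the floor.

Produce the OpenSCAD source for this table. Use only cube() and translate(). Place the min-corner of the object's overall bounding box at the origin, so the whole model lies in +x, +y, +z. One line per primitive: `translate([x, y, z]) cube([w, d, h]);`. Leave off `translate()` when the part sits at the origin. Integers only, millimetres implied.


translate([0, 0, 688]) cube([702, 839, 28]);
translate([45, 45, 0]) cube([50, 50, 688]);
translate([607, 45, 0]) cube([50, 50, 688]);
translate([45, 744, 0]) cube([50, 50, 688]);
translate([607, 744, 0]) cube([50, 50, 688]);


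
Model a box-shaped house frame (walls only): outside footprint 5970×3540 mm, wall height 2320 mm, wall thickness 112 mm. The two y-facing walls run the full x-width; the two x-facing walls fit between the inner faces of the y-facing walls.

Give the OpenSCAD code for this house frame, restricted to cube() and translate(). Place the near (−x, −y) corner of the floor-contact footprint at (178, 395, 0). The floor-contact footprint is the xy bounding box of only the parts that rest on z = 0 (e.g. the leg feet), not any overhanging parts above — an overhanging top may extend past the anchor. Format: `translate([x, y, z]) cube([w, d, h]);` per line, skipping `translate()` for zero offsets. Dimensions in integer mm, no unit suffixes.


translate([178, 395, 0]) cube([5970, 112, 2320]);
translate([178, 3823, 0]) cube([5970, 112, 2320]);
translate([178, 507, 0]) cube([112, 3316, 2320]);
translate([6036, 507, 0]) cube([112, 3316, 2320]);


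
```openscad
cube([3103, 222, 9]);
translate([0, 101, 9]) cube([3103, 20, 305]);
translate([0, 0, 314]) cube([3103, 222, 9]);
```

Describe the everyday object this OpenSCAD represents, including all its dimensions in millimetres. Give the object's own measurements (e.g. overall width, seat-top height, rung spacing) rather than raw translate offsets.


An I-beam lying along x, 3103 mm long. Overall section height 323 mm. Two flanges 222 mm wide (y) and 9 mm thick, one on the floor and one at the top; a web 20 mm thick runs between them, centred on the flange width.


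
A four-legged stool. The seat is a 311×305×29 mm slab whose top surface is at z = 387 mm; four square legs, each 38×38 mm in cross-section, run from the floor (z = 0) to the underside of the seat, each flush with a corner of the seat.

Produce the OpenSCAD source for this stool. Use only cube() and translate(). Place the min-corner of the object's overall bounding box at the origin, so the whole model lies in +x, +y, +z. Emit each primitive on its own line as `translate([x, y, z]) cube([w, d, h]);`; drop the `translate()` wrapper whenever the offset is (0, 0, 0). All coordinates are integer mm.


translate([0, 0, 358]) cube([311, 305, 29]);
cube([38, 38, 358]);
translate([273, 0, 0]) cube([38, 38, 358]);
translate([0, 267, 0]) cube([38, 38, 358]);
translate([273, 267, 0]) cube([38, 38, 358]);


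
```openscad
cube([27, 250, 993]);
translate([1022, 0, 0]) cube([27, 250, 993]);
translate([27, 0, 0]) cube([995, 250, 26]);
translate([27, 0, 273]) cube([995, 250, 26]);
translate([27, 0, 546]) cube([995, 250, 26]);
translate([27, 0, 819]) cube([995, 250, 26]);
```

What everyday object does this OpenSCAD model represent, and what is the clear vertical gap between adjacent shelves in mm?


A bookshelf. The clear shelf gap is 247 mm.

Two tall side panels with 4 horizontal boards between them — a bookshelf. The first two shelf undersides are at z = 0 and z = 273; with shelf thickness 26, the clear gap is 273 − 0 − 26 = 247 mm.


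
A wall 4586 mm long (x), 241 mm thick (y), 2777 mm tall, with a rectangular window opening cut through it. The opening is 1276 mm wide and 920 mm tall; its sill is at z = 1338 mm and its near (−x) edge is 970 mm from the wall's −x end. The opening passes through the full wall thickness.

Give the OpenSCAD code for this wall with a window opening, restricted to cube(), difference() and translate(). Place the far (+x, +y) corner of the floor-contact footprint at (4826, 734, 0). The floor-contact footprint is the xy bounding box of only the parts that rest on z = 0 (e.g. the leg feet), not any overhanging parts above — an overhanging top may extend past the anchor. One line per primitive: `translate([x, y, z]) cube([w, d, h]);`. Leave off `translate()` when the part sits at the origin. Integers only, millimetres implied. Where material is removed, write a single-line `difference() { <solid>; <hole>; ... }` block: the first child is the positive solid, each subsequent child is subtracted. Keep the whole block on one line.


difference() { translate([240, 493, 0]) cube([4586, 241, 2777]); translate([1210, 493, 1338]) cube([1276, 241, 920]); }


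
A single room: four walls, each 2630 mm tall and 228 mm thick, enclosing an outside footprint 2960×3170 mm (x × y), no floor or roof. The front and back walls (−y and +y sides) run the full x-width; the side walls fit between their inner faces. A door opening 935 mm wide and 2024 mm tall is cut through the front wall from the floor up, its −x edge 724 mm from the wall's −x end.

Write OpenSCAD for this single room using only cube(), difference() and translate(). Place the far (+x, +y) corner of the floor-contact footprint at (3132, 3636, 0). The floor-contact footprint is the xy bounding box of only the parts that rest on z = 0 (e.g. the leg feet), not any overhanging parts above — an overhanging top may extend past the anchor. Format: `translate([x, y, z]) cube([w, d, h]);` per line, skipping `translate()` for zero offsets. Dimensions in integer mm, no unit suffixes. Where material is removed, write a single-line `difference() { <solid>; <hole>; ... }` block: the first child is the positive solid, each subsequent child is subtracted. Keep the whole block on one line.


difference() { translate([172, 466, 0]) cube([2960, 228, 2630]); translate([896, 466, 0]) cube([935, 228, 2024]); }
translate([172, 3408, 0]) cube([2960, 228, 2630]);
translate([172, 694, 0]) cube([228, 2714, 2630]);
translate([2904, 694, 0]) cube([228, 2714, 2630]);


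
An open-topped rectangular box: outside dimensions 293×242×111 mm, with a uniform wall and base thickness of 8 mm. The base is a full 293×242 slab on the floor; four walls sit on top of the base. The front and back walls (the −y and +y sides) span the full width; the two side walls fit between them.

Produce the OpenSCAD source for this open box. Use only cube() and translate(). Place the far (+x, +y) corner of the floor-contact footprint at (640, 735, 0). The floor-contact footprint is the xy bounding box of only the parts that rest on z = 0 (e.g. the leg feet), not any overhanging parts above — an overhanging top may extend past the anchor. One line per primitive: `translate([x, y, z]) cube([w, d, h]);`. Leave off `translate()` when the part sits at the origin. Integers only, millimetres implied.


translate([347, 493, 0]) cube([293, 242, 8]);
translate([347, 493, 8]) cube([293, 8, 103]);
translate([347, 727, 8]) cube([293, 8, 103]);
translate([347, 501, 8]) cube([8, 226, 103]);
translate([632, 501, 8]) cube([8, 226, 103]);


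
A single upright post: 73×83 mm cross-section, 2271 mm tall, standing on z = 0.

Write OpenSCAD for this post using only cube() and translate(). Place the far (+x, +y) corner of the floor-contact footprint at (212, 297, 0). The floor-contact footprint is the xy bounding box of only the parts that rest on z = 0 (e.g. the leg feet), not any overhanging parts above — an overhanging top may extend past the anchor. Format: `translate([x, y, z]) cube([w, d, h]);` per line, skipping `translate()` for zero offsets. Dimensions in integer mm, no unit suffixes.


translate([139, 214, 0]) cube([73, 83, 2271]);


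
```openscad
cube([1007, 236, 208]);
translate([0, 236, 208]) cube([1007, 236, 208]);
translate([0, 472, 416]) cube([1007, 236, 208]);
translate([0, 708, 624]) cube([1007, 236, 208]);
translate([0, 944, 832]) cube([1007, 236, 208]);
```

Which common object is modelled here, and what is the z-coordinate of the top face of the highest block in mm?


A staircase. The total rise is 1040 mm.

5 identical blocks, each offset up and back from the previous — a staircase. Each step is 208 mm tall and there are 5 of them, so the total rise is 5 × 208 = 1040 mm.


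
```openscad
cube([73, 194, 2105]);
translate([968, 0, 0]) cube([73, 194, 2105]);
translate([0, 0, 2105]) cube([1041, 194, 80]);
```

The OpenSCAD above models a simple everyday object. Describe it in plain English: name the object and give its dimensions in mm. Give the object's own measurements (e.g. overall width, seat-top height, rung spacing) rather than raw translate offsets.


A door frame. The clear opening is 895 mm wide and 2105 mm high. Two 73 mm wide jambs, 194 mm deep, stand either side of the opening from the floor to the top of the opening. A 80 mm thick head sits across the top of both jambs, spanning the full outside width of the frame.


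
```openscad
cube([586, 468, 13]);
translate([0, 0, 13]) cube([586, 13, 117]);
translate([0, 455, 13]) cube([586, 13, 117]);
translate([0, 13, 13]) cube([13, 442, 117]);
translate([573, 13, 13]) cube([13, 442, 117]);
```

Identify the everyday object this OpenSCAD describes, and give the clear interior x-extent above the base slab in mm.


An open box. The internal width is 560 mm.

A 586×468 base slab with four walls standing on it — an open box. The base is 586 mm wide and the walls are 13 mm thick, so the internal width is 586 − 2 × 13 = 560 mm.


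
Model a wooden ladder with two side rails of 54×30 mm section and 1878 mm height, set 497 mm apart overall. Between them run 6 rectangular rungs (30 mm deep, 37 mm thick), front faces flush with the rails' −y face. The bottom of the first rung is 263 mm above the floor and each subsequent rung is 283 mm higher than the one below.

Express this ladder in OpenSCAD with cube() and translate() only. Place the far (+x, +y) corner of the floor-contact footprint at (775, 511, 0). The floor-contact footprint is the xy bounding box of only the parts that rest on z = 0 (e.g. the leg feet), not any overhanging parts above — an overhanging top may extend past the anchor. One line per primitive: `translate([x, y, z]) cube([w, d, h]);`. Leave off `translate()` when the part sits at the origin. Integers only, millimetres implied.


translate([278, 481, 0]) cube([54, 30, 1878]);
translate([721, 481, 0]) cube([54, 30, 1878]);
translate([332, 481, 263]) cube([389, 30, 37]);
translate([332, 481, 546]) cube([389, 30, 37]);
translate([332, 481, 829]) cube([389, 30, 37]);
translate([332, 481, 1112]) cube([389, 30, 37]);
translate([332, 481, 1395]) cube([389, 30, 37]);
translate([332, 481, 1678]) cube([389, 30, 37]);


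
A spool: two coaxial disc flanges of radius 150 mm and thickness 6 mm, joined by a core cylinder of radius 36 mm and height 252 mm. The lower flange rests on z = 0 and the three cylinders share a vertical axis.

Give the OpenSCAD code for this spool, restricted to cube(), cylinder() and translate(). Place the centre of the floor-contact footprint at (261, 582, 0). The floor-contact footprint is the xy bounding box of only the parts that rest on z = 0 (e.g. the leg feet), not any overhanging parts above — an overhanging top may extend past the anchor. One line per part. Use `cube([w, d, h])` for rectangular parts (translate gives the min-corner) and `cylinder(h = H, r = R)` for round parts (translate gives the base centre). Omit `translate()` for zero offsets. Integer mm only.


translate([261, 582, 0]) cylinder(h = 6, r = 150);
translate([261, 582, 6]) cylinder(h = 252, r = 36);
translate([261, 582, 258]) cylinder(h = 6, r = 150);


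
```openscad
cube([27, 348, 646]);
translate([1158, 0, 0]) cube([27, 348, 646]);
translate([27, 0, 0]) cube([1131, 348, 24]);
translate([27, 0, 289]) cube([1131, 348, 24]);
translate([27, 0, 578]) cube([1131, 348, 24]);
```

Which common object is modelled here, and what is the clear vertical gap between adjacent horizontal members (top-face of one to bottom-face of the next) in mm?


A bookshelf. The clear shelf gap is 265 mm.

Two tall side panels with 3 horizontal boards between them — a bookshelf. The first two shelf undersides are at z = 0 and z = 289; with shelf thickness 24, the clear gap is 289 − 0 − 24 = 265 mm.


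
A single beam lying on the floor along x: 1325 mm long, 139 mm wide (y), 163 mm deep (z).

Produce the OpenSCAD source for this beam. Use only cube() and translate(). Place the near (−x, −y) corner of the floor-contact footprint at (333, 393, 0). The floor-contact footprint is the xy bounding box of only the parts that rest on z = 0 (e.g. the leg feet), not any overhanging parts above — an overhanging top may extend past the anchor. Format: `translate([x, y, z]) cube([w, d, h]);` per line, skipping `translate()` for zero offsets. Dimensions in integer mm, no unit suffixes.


translate([333, 393, 0]) cube([1325, 139, 163]);


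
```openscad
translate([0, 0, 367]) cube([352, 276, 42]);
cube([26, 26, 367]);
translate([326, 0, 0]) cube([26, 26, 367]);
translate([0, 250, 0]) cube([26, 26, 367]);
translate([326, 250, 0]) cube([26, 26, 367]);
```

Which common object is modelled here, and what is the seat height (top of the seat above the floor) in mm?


A stool. The seat height is 409 mm.

A 352×276×42 slab at z = 367 on four corner posts — a stool. The seat top is 367 + 42 = 409 mm.


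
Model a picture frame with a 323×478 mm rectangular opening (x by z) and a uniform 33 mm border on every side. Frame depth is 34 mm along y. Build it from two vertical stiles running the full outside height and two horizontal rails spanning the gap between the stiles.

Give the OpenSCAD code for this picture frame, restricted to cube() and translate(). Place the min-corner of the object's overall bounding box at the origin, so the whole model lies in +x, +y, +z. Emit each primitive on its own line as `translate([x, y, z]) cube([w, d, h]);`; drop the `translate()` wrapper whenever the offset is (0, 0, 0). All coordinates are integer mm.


cube([33, 34, 544]);
translate([356, 0, 0]) cube([33, 34, 544]);
translate([33, 0, 0]) cube([323, 34, 33]);
translate([33, 0, 511]) cube([323, 34, 33]);


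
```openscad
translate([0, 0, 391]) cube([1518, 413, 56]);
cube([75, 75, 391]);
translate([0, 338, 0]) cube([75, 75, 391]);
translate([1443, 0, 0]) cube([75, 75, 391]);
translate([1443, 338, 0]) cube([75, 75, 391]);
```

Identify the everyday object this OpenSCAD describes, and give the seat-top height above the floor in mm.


A bench. The seat-top height is 447 mm.

A long slab on four corner posts — a bench. The slab sits at z = 391 with thickness 56, so the top is 391 + 56 = 447 mm.


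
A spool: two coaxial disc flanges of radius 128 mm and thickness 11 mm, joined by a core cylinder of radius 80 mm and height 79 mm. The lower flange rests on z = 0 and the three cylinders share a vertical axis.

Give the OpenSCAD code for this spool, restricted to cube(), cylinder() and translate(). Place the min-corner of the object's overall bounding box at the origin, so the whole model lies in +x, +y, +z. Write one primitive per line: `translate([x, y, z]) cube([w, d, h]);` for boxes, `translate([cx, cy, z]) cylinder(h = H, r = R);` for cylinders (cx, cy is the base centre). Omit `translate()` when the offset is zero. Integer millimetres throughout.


translate([128, 128, 0]) cylinder(h = 11, r = 128);
translate([128, 128, 11]) cylinder(h = 79, r = 80);
translate([128, 128, 90]) cylinder(h = 11, r = 128);


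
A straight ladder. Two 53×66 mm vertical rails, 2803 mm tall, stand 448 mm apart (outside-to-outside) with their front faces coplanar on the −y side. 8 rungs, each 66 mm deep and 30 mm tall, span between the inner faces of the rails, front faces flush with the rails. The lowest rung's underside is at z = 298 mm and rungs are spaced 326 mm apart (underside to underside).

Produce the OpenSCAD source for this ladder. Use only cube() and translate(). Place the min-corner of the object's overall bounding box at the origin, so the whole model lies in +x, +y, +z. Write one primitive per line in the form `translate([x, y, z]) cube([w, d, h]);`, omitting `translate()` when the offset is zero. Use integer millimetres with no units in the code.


cube([53, 66, 2803]);
translate([395, 0, 0]) cube([53, 66, 2803]);
translate([53, 0, 298]) cube([342, 66, 30]);
translate([53, 0, 624]) cube([342, 66, 30]);
translate([53, 0, 950]) cube([342, 66, 30]);
translate([53, 0, 1276]) cube([342, 66, 30]);
translate([53, 0, 1602]) cube([342, 66, 30]);
translate([53, 0, 1928]) cube([342, 66, 30]);
translate([53, 0, 2254]) cube([342, 66, 30]);
translate([53, 0, 2580]) cube([342, 66, 30]);


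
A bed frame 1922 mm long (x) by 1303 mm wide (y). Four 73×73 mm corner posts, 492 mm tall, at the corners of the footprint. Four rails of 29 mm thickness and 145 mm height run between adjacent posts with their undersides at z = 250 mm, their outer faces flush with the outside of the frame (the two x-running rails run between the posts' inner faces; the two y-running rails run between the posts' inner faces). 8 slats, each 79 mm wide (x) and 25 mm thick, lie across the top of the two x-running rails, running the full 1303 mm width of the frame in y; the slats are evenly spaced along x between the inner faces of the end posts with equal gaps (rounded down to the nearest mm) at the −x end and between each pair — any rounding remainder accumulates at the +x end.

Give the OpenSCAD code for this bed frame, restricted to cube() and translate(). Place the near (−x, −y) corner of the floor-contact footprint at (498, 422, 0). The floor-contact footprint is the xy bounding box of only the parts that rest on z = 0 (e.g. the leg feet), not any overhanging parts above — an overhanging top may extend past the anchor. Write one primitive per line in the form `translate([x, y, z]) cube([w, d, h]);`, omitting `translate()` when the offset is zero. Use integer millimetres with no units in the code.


translate([498, 422, 0]) cube([73, 73, 492]);
translate([498, 1652, 0]) cube([73, 73, 492]);
translate([2347, 422, 0]) cube([73, 73, 492]);
translate([2347, 1652, 0]) cube([73, 73, 492]);
translate([571, 422, 250]) cube([1776, 29, 145]);
translate([571, 1696, 250]) cube([1776, 29, 145]);
translate([498, 495, 250]) cube([29, 1157, 145]);
translate([2391, 495, 250]) cube([29, 1157, 145]);
translate([698, 422, 395]) cube([79, 1303, 25]);
translate([904, 422, 395]) cube([79, 1303, 25]);
translate([1110, 422, 395]) cube([79, 1303, 25]);
translate([1316, 422, 395]) cube([79, 1303, 25]);
translate([1522, 422, 395]) cube([79, 1303, 25]);
translate([1728, 422, 395]) cube([79, 1303, 25]);
translate([1934, 422, 395]) cube([79, 1303, 25]);
translate([2140, 422, 395]) cube([79, 1303, 25]);
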